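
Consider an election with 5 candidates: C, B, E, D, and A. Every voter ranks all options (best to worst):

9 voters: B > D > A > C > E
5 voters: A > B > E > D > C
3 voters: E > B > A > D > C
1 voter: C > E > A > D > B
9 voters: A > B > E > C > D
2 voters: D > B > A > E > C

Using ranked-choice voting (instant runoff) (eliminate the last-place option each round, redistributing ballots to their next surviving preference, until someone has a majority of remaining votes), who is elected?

A

Round 1: C 1, B 9, E 3, D 2, A 14. Eliminate C.
Round 2: B 9, E 4, D 2, A 14. Eliminate D.
Round 3: B 11, E 4, A 14. Eliminate E.
Round 4: B 14, A 15. A has a majority.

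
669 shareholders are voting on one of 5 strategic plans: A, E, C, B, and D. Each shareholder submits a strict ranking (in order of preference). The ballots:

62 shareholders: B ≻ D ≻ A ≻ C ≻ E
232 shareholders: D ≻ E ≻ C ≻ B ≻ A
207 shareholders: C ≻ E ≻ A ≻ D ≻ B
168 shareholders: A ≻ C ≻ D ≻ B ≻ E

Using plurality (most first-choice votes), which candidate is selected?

D

First-place votes: A 168, E 0, C 207, B 62, D 232.
D has the most first-place votes.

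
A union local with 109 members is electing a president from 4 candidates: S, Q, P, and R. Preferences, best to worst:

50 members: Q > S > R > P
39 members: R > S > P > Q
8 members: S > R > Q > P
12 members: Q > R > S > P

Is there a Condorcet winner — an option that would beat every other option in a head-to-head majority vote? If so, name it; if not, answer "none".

Q vs S: 62–47 for Q.
Q vs P: 70–39 for Q.
Q vs R: 62–47 for Q.
Q beats every other option head-to-head.

Q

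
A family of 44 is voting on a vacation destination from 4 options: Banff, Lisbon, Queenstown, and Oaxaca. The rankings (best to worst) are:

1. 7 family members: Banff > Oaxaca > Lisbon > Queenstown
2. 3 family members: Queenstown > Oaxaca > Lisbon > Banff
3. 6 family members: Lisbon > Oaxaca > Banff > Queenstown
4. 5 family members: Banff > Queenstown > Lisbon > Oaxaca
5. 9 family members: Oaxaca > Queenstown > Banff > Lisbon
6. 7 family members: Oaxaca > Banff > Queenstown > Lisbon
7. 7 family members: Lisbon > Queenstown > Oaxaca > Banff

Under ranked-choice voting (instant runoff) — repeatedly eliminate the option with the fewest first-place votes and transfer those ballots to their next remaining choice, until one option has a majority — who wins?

Oaxaca

Round 1: Banff 12, Lisbon 13, Queenstown 3, Oaxaca 16. Eliminate Queenstown.
Round 2: Banff 12, Lisbon 13, Oaxaca 19. Eliminate Banff.
Round 3: Lisbon 18, Oaxaca 26. Oaxaca has a majority.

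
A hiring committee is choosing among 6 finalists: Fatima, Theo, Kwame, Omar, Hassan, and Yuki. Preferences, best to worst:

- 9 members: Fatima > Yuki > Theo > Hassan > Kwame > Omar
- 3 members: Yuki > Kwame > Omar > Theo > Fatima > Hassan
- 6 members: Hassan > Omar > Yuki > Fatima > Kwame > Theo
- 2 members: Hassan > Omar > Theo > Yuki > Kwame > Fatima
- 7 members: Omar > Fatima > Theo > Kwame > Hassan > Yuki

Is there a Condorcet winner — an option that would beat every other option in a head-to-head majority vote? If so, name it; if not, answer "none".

none

Checking pairwise contests:
Omar beats Fatima 18–9.
Fatima beats Theo 22–5.
Fatima beats Kwame 22–5.
Hassan beats Omar 17–10.
Fatima beats Hassan 19–8.
Fatima beats Yuki 16–11.
Every option loses at least one head-to-head, so there is no Condorcet winner.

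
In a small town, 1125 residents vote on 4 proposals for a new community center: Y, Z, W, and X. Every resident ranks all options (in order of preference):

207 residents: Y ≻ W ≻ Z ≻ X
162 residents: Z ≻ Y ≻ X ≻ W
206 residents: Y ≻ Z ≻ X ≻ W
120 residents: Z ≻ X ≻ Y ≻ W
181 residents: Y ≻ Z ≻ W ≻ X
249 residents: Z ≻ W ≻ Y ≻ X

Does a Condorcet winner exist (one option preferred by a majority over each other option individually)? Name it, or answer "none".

Y

Y vs Z: 594–531 for Y.
Y vs W: 876–249 for Y.
Y vs X: 1005–120 for Y.
Y beats every other option head-to-head.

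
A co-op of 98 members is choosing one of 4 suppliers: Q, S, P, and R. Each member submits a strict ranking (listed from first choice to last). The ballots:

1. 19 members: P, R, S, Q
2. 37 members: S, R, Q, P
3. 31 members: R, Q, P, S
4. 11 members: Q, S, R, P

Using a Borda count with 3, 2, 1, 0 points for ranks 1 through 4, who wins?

R

Q: 19·0 + 37·1 + 31·2 + 11·3 = 132
S: 19·1 + 37·3 + 31·0 + 11·2 = 152
P: 19·3 + 37·0 + 31·1 + 11·0 = 88
R: 19·2 + 37·2 + 31·3 + 11·1 = 216
R has the highest Borda score (216).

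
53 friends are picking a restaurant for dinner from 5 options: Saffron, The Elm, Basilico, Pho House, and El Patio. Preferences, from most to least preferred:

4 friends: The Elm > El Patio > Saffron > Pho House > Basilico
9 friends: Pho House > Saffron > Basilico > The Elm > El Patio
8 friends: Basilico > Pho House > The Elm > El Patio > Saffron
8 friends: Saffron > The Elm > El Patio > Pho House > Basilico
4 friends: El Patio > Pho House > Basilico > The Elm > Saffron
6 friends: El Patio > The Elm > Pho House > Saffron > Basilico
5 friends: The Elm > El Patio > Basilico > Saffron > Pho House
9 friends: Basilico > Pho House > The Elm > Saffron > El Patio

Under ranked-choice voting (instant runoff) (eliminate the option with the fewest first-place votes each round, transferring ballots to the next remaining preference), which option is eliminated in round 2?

Round 1: Saffron 8, The Elm 9, Basilico 17, Pho House 9, El Patio 10. Eliminate Saffron.
Round 2: The Elm 17, Basilico 17, Pho House 9, El Patio 10. Eliminate Pho House.

Pho House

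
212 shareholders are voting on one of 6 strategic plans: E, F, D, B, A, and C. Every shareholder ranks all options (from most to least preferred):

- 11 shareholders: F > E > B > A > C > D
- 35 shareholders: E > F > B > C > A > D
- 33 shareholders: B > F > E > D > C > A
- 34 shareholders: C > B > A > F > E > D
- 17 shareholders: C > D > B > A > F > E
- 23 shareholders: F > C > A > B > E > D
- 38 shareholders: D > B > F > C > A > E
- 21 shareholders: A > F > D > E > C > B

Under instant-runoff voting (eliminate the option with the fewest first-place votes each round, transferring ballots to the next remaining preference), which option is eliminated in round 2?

B

Round 1: E 35, F 34, D 38, B 33, A 21, C 51. Eliminate A.
Round 2: E 35, F 55, D 38, B 33, C 51. Eliminate B.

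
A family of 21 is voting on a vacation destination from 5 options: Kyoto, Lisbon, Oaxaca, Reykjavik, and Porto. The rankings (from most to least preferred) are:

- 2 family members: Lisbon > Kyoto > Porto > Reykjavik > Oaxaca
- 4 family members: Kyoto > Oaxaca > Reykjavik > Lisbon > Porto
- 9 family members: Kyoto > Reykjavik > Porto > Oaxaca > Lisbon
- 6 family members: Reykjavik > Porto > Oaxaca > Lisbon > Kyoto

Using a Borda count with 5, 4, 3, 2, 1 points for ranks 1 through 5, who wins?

Kyoto: 2·4 + 4·5 + 9·5 + 6·1 = 79
Lisbon: 2·5 + 4·2 + 9·1 + 6·2 = 39
Oaxaca: 2·1 + 4·4 + 9·2 + 6·3 = 54
Reykjavik: 2·2 + 4·3 + 9·4 + 6·5 = 82
Porto: 2·3 + 4·1 + 9·3 + 6·4 = 61
Reykjavik has the highest Borda score (82).

Reykjavik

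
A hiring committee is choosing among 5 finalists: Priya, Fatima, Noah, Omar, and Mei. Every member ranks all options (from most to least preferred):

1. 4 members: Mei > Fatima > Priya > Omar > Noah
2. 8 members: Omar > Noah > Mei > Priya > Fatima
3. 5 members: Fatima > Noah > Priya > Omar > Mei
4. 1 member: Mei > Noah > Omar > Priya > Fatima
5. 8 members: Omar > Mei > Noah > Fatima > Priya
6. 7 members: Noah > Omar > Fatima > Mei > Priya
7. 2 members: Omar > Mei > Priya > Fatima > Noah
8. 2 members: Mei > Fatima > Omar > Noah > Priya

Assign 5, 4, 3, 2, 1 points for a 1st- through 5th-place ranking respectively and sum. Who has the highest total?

Omar

Priya: 4·3 + 8·2 + 5·3 + 1·2 + 8·1 + 7·1 + 2·3 + 2·1 = 68
Fatima: 4·4 + 8·1 + 5·5 + 1·1 + 8·2 + 7·3 + 2·2 + 2·4 = 99
Noah: 4·1 + 8·4 + 5·4 + 1·4 + 8·3 + 7·5 + 2·1 + 2·2 = 125
Omar: 4·2 + 8·5 + 5·2 + 1·3 + 8·5 + 7·4 + 2·5 + 2·3 = 145
Mei: 4·5 + 8·3 + 5·1 + 1·5 + 8·4 + 7·2 + 2·4 + 2·5 = 118
Omar has the highest Borda score (145).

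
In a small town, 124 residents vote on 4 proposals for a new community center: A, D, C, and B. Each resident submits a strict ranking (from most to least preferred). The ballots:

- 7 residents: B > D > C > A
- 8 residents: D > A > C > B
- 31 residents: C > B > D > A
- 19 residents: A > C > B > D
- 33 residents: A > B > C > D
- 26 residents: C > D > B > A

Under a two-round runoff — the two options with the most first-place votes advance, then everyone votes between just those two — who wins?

Round 1 first-place votes: A 52, D 8, C 57, B 7.
C and A advance.
Runoff: C is preferred to A by 64 voters; A by 60.
C wins the runoff.

C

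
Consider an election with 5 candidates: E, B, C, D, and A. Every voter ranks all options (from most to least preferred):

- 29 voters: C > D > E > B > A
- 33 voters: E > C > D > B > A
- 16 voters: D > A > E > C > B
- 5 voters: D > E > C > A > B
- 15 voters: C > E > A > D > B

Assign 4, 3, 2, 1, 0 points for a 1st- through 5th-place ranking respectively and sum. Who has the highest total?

C

E: 29·2 + 33·4 + 16·2 + 5·3 + 15·3 = 282
B: 29·1 + 33·1 + 16·0 + 5·0 + 15·0 = 62
C: 29·4 + 33·3 + 16·1 + 5·2 + 15·4 = 301
D: 29·3 + 33·2 + 16·4 + 5·4 + 15·1 = 252
A: 29·0 + 33·0 + 16·3 + 5·1 + 15·2 = 83
C has the highest Borda score (301).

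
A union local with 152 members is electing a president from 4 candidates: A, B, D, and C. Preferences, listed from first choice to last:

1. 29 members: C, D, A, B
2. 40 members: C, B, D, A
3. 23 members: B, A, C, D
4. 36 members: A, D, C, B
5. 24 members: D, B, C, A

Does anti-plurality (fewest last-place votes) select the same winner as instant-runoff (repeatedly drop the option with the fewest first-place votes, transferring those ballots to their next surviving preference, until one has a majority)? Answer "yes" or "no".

Anti-plurality — last-place votes: A 64, B 65, D 23, C 0. Winner: C.
Instant-runoff — R1 A 36, B 23, D 24, C 69 (B out); R2 A 59, D 24, C 69 (D out); R3 A 59, C 93 (C winner). Winner: C.
The two methods agree.

yes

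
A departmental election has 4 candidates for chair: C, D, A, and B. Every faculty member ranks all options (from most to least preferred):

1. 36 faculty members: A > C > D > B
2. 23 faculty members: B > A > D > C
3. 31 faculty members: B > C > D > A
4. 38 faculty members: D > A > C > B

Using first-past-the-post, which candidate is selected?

First-place votes: C 0, D 38, A 36, B 54.
B has the most first-place votes.

B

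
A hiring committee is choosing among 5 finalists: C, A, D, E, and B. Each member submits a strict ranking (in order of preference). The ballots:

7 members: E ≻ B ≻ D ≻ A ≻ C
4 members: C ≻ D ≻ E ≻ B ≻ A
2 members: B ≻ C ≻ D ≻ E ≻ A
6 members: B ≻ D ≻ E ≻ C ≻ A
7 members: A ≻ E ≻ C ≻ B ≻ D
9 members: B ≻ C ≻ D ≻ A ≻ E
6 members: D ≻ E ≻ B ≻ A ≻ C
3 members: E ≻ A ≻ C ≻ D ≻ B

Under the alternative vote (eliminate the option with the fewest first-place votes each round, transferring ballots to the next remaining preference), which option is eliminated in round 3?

D

Round 1: C 4, A 7, D 6, E 10, B 17. Eliminate C.
Round 2: A 7, D 10, E 10, B 17. Eliminate A.
Round 3: D 10, E 17, B 17. Eliminate D.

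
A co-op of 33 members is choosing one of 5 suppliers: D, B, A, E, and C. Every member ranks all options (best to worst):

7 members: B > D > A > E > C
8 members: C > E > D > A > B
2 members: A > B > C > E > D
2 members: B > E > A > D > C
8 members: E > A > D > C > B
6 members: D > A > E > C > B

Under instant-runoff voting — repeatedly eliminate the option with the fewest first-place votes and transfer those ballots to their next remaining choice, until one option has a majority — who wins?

Round 1: D 6, B 9, A 2, E 8, C 8. Eliminate A.
Round 2: D 6, B 11, E 8, C 8. Eliminate D.
Round 3: B 11, E 14, C 8. Eliminate C.
Round 4: B 11, E 22. E has a majority.

E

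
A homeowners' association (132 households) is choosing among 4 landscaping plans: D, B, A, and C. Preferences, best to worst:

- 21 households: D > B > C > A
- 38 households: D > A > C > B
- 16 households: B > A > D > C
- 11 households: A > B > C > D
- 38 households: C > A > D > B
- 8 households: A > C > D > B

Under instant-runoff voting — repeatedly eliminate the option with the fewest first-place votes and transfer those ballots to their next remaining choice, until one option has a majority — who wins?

D

Round 1: D 59, B 16, A 19, C 38. Eliminate B.
Round 2: D 59, A 35, C 38. Eliminate A.
Round 3: D 75, C 57. D has a majority.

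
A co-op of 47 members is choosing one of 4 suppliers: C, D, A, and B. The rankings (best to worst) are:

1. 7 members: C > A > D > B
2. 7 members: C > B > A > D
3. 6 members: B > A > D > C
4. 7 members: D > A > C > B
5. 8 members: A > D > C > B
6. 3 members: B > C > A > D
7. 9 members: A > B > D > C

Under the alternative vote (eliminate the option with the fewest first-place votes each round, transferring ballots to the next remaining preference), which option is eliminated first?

Round 1: C 14, D 7, A 17, B 9. Eliminate D.

D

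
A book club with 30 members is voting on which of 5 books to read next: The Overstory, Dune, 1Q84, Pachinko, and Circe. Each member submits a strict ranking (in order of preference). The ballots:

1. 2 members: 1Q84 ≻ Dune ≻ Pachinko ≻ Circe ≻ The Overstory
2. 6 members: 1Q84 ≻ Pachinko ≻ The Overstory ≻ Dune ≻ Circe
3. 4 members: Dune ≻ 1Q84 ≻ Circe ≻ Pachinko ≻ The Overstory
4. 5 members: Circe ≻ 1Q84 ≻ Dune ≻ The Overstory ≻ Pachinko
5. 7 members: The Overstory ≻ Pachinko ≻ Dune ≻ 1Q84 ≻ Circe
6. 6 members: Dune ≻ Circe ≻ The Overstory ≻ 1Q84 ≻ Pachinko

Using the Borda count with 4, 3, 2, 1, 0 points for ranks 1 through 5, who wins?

Dune

The Overstory: 2·0 + 6·2 + 4·0 + 5·1 + 7·4 + 6·2 = 57
Dune: 2·3 + 6·1 + 4·4 + 5·2 + 7·2 + 6·4 = 76
1Q84: 2·4 + 6·4 + 4·3 + 5·3 + 7·1 + 6·1 = 72
Pachinko: 2·2 + 6·3 + 4·1 + 5·0 + 7·3 + 6·0 = 47
Circe: 2·1 + 6·0 + 4·2 + 5·4 + 7·0 + 6·3 = 48
Dune has the highest Borda score (76).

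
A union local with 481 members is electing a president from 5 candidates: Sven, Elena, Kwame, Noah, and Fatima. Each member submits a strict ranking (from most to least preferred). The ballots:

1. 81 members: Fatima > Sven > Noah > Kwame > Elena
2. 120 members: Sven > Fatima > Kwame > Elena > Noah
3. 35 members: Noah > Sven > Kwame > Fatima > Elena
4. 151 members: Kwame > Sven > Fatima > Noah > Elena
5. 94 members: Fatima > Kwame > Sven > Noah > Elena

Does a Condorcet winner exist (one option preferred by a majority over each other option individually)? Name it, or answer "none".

none

Checking pairwise contests:
Kwame beats Sven 245–236.
Sven beats Elena 481–0.
Fatima beats Kwame 295–186.
Sven beats Noah 446–35.
Sven beats Fatima 306–175.
Every option loses at least one head-to-head, so there is no Condorcet winner.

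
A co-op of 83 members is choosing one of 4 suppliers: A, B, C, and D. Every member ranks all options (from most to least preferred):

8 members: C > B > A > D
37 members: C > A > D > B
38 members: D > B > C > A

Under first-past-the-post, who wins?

First-place votes: A 0, B 0, C 45, D 38.
C has the most first-place votes.

C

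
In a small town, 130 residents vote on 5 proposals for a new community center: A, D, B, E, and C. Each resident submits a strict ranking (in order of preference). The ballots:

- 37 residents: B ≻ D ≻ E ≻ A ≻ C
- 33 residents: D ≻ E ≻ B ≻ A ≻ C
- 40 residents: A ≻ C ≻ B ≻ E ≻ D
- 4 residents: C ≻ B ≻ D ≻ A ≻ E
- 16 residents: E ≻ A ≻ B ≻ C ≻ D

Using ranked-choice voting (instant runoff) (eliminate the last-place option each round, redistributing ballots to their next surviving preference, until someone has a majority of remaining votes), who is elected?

Round 1: A 40, D 33, B 37, E 16, C 4. Eliminate C.
Round 2: A 40, D 33, B 41, E 16. Eliminate E.
Round 3: A 56, D 33, B 41. Eliminate D.
Round 4: A 56, B 74. B has a majority.

B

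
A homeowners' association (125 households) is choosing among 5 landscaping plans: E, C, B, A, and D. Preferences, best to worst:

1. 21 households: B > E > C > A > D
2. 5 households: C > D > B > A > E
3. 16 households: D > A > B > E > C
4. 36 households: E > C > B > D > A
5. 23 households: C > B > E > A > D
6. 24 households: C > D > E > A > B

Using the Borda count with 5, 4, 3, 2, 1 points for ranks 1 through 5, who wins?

E: 21·4 + 5·1 + 16·2 + 36·5 + 23·3 + 24·3 = 442
C: 21·3 + 5·5 + 16·1 + 36·4 + 23·5 + 24·5 = 483
B: 21·5 + 5·3 + 16·3 + 36·3 + 23·4 + 24·1 = 392
A: 21·2 + 5·2 + 16·4 + 36·1 + 23·2 + 24·2 = 246
D: 21·1 + 5·4 + 16·5 + 36·2 + 23·1 + 24·4 = 312
C has the highest Borda score (483).

C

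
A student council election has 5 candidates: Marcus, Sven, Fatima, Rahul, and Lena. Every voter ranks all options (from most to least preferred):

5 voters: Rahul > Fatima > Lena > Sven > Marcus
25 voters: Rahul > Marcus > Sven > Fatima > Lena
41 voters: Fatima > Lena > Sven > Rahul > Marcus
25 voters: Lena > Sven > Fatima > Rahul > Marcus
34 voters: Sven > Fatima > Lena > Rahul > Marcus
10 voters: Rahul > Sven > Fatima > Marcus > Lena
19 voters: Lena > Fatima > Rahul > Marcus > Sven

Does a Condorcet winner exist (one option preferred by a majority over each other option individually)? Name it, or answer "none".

Checking pairwise contests:
Sven beats Marcus 115–44.
Lena beats Sven 90–69.
Sven beats Fatima 94–65.
Sven beats Rahul 100–59.
Fatima beats Lena 115–44.
Every option loses at least one head-to-head, so there is no Condorcet winner.

none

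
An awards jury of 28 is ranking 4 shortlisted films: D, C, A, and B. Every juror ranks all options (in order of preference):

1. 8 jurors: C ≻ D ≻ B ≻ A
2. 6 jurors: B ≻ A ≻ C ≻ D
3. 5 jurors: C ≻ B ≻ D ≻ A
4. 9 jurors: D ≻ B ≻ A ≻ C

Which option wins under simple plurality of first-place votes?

First-place votes: D 9, C 13, A 0, B 6.
C has the most first-place votes.

C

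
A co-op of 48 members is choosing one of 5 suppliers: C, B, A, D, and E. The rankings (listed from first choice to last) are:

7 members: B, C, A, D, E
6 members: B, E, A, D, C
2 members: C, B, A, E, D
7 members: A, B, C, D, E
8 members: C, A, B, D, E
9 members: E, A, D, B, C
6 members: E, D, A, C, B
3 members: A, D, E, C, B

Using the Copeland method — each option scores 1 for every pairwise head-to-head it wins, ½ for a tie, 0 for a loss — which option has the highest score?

A

C: ties D and E; loses to B and A → score 1.
B: beats C, D, and E; loses to A → score 3.
A: beats C, B, D, and E → score 4.
D: beats E; ties C; loses to B and A → score 1.5.
E: ties C; loses to B, A, and D → score 0.5.
A has the best pairwise record.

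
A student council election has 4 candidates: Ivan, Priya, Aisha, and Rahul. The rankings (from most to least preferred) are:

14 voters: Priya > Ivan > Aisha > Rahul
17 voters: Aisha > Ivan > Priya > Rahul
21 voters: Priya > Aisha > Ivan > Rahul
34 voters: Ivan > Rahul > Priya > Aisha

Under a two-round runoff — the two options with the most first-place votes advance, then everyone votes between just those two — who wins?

Ivan

Round 1 first-place votes: Ivan 34, Priya 35, Aisha 17, Rahul 0.
Priya and Ivan advance.
Runoff: Priya is preferred to Ivan by 35 voters; Ivan by 51.
Ivan wins the runoff.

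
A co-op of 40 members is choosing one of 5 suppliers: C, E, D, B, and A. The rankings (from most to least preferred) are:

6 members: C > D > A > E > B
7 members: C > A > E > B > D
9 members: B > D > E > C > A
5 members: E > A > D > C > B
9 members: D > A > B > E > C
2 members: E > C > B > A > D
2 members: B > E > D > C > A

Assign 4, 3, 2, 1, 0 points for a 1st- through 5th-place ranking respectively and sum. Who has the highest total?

D

C: 6·4 + 7·4 + 9·1 + 5·1 + 9·0 + 2·3 + 2·1 = 74
E: 6·1 + 7·2 + 9·2 + 5·4 + 9·1 + 2·4 + 2·3 = 81
D: 6·3 + 7·0 + 9·3 + 5·2 + 9·4 + 2·0 + 2·2 = 95
B: 6·0 + 7·1 + 9·4 + 5·0 + 9·2 + 2·2 + 2·4 = 73
A: 6·2 + 7·3 + 9·0 + 5·3 + 9·3 + 2·1 + 2·0 = 77
D has the highest Borda score (95).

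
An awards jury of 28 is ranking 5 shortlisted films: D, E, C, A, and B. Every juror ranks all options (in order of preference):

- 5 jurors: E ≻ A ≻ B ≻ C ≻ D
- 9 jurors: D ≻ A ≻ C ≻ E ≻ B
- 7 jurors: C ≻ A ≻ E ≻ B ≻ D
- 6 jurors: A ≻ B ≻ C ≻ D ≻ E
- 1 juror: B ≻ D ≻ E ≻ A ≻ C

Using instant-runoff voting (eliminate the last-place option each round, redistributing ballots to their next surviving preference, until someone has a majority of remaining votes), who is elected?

A

Round 1: D 9, E 5, C 7, A 6, B 1. Eliminate B.
Round 2: D 10, E 5, C 7, A 6. Eliminate E.
Round 3: D 10, C 7, A 11. Eliminate C.
Round 4: D 10, A 18. A has a majority.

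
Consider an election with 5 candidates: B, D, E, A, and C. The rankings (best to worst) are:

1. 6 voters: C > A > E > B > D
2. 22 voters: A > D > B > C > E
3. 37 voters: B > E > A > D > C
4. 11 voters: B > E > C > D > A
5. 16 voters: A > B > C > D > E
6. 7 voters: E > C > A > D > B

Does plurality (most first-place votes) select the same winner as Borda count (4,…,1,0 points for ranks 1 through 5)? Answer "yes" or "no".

Plurality — first-place votes: B 48, D 0, E 7, A 38, C 6. Winner: B.
Borda — scores: B 290, D 137, E 184, A 258, C 121. Winner: B.
The two methods agree.

yes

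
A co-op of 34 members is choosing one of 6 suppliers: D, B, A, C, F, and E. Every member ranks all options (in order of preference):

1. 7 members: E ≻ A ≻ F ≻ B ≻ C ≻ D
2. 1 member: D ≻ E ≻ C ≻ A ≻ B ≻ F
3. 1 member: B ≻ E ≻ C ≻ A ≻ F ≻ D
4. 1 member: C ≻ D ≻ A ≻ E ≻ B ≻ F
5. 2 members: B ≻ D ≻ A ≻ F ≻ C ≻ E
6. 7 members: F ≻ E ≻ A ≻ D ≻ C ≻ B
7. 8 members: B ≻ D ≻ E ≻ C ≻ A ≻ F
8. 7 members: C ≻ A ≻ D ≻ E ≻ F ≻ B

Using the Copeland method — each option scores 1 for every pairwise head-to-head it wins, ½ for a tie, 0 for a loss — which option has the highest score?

D: beats C, F, and E; loses to B and A → score 3.
B: beats D and C; loses to A, F, and E → score 2.
A: beats D, B, and F; loses to C and E → score 3.
C: beats A and F; loses to D, B, and E → score 2.
F: beats B; loses to D, A, C, and E → score 1.
E: beats B, A, C, and F; loses to D → score 4.
E has the best pairwise record.

E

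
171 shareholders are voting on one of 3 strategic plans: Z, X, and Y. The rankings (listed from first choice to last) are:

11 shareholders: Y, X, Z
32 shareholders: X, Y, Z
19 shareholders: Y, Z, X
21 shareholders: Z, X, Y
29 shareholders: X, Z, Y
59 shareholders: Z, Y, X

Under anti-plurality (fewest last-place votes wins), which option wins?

Last-place votes: Z 43, X 78, Y 50.
Z is ranked last by the fewest voters, so Z wins.

Z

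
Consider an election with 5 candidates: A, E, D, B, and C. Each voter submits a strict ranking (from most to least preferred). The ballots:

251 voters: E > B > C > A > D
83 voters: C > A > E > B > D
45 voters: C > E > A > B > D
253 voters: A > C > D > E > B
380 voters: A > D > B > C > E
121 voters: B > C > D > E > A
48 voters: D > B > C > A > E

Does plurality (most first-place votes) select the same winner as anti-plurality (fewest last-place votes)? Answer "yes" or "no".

no

Plurality — first-place votes: A 633, E 251, D 48, B 121, C 128. Winner: A.
Anti-plurality — last-place votes: A 121, E 428, D 379, B 253, C 0. Winner: C.
The two methods disagree.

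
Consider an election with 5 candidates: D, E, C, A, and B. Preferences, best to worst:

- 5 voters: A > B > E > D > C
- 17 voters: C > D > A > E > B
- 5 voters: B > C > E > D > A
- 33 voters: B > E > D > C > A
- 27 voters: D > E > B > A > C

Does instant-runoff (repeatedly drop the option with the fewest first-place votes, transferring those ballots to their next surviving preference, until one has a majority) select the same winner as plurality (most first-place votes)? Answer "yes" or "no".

no

Instant-runoff — R1 D 27, E 0, C 17, A 5, B 38 (E out); R2 D 27, C 17, A 5, B 38 (A out); R3 D 27, C 17, B 43 (C out); R4 D 44, B 43 (D winner). Winner: D.
Plurality — first-place votes: D 27, E 0, C 17, A 5, B 38. Winner: B.
The two methods disagree.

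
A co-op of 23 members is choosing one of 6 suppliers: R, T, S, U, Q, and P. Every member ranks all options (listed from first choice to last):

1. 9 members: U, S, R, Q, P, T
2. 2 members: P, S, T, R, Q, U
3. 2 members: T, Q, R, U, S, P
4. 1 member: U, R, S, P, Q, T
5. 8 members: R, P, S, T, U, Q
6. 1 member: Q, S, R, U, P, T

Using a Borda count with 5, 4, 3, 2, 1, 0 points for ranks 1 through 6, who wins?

R: 9·3 + 2·2 + 2·3 + 1·4 + 8·5 + 1·3 = 84
T: 9·0 + 2·3 + 2·5 + 1·0 + 8·2 + 1·0 = 32
S: 9·4 + 2·4 + 2·1 + 1·3 + 8·3 + 1·4 = 77
U: 9·5 + 2·0 + 2·2 + 1·5 + 8·1 + 1·2 = 64
Q: 9·2 + 2·1 + 2·4 + 1·1 + 8·0 + 1·5 = 34
P: 9·1 + 2·5 + 2·0 + 1·2 + 8·4 + 1·1 = 54
R has the highest Borda score (84).

R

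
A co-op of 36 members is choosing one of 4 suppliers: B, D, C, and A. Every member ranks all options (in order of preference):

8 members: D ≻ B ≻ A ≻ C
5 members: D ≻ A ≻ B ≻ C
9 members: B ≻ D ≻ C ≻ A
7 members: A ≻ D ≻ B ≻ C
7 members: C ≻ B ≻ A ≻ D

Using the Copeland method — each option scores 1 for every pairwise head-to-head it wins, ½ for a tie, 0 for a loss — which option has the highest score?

B: beats C and A; loses to D → score 2.
D: beats B, C, and A → score 3.
C: loses to B, D, and A → score 0.
A: beats C; loses to B and D → score 1.
D has the best pairwise record.

D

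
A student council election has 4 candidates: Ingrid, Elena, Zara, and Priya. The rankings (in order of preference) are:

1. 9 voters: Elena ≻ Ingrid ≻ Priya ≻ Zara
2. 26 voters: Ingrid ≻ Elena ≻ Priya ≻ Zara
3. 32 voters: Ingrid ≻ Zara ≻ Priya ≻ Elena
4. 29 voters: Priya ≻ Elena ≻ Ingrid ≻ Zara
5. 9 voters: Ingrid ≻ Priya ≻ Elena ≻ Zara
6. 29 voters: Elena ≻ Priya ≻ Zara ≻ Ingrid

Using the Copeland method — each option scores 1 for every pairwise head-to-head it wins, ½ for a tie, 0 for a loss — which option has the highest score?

Ingrid

Ingrid: beats Zara and Priya; ties Elena → score 2.5.
Elena: beats Zara; ties Ingrid; loses to Priya → score 1.5.
Zara: loses to Ingrid, Elena, and Priya → score 0.
Priya: beats Elena and Zara; loses to Ingrid → score 2.
Ingrid has the best pairwise record.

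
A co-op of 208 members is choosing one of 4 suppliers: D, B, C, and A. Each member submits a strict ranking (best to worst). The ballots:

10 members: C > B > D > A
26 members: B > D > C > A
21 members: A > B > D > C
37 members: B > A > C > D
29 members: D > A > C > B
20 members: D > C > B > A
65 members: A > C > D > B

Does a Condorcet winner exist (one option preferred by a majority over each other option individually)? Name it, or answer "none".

A

A vs D: 123–85 for A.
A vs B: 115–93 for A.
A vs C: 152–56 for A.
A beats every other option head-to-head.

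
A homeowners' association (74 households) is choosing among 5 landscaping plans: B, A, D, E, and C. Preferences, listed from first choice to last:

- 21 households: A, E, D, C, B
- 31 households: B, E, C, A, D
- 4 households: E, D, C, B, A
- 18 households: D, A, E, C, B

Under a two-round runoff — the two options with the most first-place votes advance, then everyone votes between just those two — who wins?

Round 1 first-place votes: B 31, A 21, D 18, E 4, C 0.
B and A advance.
Runoff: B is preferred to A by 35 voters; A by 39.
A wins the runoff.

A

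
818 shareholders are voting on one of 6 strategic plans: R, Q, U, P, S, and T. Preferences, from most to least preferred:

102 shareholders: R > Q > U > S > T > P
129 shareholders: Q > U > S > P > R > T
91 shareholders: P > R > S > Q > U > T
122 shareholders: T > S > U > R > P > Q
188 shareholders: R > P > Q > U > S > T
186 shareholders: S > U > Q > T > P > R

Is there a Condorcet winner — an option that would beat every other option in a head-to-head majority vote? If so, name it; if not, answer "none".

Checking pairwise contests:
U beats R 437–381.
R beats Q 503–315.
Q beats U 510–308.
R beats P 412–406.
Q beats S 419–399.
R beats T 510–308.
Every option loses at least one head-to-head, so there is no Condorcet winner.

none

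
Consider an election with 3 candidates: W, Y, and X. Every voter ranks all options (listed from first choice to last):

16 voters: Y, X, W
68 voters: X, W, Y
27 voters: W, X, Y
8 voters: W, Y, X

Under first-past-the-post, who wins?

First-place votes: W 35, Y 16, X 68.
X has the most first-place votes.

X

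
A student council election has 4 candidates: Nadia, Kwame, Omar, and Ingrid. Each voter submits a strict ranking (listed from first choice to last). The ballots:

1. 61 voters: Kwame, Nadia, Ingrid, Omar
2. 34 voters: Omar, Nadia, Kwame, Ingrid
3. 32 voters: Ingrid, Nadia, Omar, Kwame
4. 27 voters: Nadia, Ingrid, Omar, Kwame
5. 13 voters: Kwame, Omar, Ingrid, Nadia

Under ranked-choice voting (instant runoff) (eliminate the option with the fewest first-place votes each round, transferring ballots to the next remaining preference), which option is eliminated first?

Round 1: Nadia 27, Kwame 74, Omar 34, Ingrid 32. Eliminate Nadia.

Nadia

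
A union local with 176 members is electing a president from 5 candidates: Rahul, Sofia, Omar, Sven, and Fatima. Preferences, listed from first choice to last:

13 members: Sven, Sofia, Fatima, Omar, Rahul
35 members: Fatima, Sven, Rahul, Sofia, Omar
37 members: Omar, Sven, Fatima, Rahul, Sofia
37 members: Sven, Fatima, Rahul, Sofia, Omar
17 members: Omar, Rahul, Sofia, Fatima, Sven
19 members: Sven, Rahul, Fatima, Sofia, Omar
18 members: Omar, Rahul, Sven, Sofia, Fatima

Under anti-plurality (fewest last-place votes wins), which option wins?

Last-place votes: Rahul 13, Sofia 37, Omar 91, Sven 17, Fatima 18.
Rahul is ranked last by the fewest voters, so Rahul wins.

Rahul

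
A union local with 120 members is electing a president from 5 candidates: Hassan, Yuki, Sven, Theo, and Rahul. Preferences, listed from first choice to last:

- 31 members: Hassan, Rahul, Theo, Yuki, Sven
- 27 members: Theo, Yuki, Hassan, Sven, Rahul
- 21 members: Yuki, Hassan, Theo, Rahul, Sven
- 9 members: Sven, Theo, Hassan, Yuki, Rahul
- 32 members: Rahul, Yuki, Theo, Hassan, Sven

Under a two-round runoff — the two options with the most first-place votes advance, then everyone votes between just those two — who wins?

Hassan

Round 1 first-place votes: Hassan 31, Yuki 21, Sven 9, Theo 27, Rahul 32.
Rahul and Hassan advance.
Runoff: Rahul is preferred to Hassan by 32 voters; Hassan by 88.
Hassan wins the runoff.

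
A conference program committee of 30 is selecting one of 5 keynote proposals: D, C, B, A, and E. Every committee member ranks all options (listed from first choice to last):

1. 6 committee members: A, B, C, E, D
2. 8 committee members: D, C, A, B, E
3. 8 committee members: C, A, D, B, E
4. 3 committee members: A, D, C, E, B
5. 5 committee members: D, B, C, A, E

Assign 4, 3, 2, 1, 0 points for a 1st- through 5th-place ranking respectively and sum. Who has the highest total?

D: 6·0 + 8·4 + 8·2 + 3·3 + 5·4 = 77
C: 6·2 + 8·3 + 8·4 + 3·2 + 5·2 = 84
B: 6·3 + 8·1 + 8·1 + 3·0 + 5·3 = 49
A: 6·4 + 8·2 + 8·3 + 3·4 + 5·1 = 81
E: 6·1 + 8·0 + 8·0 + 3·1 + 5·0 = 9
C has the highest Borda score (84).

C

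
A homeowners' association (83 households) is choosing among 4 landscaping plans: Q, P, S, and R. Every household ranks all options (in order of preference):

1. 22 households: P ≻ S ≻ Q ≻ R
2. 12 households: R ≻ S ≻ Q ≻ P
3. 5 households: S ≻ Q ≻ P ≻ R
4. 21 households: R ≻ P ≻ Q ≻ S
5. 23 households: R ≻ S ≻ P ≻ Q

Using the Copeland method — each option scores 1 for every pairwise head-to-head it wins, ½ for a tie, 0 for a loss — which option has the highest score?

Q: loses to P, S, and R → score 0.
P: beats Q and S; loses to R → score 2.
S: beats Q; loses to P and R → score 1.
R: beats Q, P, and S → score 3.
R has the best pairwise record.

R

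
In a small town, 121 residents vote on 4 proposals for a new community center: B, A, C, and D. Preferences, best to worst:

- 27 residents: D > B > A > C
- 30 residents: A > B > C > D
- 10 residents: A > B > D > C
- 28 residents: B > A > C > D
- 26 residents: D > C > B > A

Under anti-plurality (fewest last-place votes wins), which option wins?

Last-place votes: B 0, A 26, C 37, D 58.
B is ranked last by the fewest voters, so B wins.

B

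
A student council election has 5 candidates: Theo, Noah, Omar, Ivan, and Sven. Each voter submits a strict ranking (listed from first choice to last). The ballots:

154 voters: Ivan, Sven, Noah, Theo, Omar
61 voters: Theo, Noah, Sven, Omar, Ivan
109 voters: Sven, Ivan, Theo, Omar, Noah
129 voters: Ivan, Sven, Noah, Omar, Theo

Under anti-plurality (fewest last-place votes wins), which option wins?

Last-place votes: Theo 129, Noah 109, Omar 154, Ivan 61, Sven 0.
Sven is ranked last by the fewest voters, so Sven wins.

Sven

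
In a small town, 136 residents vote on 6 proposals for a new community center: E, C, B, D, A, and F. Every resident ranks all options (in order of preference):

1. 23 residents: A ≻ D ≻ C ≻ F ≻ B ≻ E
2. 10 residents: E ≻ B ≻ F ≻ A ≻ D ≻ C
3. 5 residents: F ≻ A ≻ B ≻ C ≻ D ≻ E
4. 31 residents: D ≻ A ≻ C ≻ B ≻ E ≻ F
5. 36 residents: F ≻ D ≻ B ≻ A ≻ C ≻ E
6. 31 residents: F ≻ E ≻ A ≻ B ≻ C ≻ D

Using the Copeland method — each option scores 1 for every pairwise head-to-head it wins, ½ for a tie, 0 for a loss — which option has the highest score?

E: loses to C, B, D, A, and F → score 0.
C: beats E; loses to B, D, A, and F → score 1.
B: beats E and C; loses to D, A, and F → score 2.
D: beats E, C, and B; loses to A and F → score 3.
A: beats E, C, B, and D; loses to F → score 4.
F: beats E, C, B, D, and A → score 5.
F has the best pairwise record.

F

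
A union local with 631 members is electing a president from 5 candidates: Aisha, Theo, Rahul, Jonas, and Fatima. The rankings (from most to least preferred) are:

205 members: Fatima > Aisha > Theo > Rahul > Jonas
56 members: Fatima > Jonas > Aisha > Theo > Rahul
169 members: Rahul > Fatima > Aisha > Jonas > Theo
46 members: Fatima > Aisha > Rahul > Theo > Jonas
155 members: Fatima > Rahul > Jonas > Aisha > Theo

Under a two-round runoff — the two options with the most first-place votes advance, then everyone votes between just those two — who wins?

Round 1 first-place votes: Aisha 0, Theo 0, Rahul 169, Jonas 0, Fatima 462.
Fatima and Rahul advance.
Runoff: Fatima is preferred to Rahul by 462 voters; Rahul by 169.
Fatima wins the runoff.

Fatima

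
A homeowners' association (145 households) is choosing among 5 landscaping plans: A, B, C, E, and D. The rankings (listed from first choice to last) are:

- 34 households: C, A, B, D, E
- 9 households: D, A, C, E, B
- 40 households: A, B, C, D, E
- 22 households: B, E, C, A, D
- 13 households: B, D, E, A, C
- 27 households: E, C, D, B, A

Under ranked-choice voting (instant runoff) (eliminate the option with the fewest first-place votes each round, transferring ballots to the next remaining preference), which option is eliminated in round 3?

Round 1: A 40, B 35, C 34, E 27, D 9. Eliminate D.
Round 2: A 49, B 35, C 34, E 27. Eliminate E.
Round 3: A 49, B 35, C 61. Eliminate B.

B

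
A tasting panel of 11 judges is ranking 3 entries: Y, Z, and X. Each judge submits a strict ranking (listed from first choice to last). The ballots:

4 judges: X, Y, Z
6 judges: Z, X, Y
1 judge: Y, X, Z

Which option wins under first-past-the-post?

Z

First-place votes: Y 1, Z 6, X 4.
Z has the most first-place votes.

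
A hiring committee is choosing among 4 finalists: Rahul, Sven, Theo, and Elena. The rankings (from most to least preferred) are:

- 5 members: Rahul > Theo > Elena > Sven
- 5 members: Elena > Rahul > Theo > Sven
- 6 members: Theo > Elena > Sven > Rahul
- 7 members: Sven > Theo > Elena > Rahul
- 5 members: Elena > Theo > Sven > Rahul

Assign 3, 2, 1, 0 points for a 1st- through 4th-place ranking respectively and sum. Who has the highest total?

Theo

Rahul: 5·3 + 5·2 + 6·0 + 7·0 + 5·0 = 25
Sven: 5·0 + 5·0 + 6·1 + 7·3 + 5·1 = 32
Theo: 5·2 + 5·1 + 6·3 + 7·2 + 5·2 = 57
Elena: 5·1 + 5·3 + 6·2 + 7·1 + 5·3 = 54
Theo has the highest Borda score (57).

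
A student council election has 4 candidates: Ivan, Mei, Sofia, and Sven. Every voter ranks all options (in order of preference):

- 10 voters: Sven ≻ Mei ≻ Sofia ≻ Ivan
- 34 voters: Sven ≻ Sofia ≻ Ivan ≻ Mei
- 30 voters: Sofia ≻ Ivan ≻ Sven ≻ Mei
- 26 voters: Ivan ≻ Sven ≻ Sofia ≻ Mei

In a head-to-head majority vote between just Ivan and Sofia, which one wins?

Sofia

Voters preferring Ivan to Sofia: 26; preferring Sofia to Ivan: 74.
Sofia wins the head-to-head.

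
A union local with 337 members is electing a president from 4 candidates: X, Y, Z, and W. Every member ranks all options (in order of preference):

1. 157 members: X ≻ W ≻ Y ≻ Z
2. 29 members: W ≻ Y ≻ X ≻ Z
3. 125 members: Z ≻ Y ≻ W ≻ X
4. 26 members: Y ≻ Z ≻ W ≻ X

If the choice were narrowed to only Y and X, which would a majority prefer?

Y

Voters preferring Y to X: 180; preferring X to Y: 157.
Y wins the head-to-head.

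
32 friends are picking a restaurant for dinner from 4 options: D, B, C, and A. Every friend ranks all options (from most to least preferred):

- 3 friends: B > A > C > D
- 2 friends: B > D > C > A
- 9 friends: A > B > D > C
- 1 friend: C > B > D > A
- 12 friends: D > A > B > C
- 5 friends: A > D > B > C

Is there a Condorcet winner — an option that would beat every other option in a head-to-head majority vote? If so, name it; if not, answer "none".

A

A vs D: 17–15 for A.
A vs B: 26–6 for A.
A vs C: 29–3 for A.
A beats every other option head-to-head.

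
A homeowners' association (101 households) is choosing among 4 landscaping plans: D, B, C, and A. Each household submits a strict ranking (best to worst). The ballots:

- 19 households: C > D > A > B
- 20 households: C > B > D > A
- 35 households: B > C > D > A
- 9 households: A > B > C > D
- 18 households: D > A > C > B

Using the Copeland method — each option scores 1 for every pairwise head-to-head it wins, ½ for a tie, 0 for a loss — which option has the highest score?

D: beats A; loses to B and C → score 1.
B: beats D and A; loses to C → score 2.
C: beats D, B, and A → score 3.
A: loses to D, B, and C → score 0.
C has the best pairwise record.

C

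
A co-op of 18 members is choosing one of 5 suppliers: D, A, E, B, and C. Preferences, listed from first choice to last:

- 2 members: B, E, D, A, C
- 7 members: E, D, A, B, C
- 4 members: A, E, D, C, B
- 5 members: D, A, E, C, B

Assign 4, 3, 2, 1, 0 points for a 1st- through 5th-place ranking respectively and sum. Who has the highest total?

E

D: 2·2 + 7·3 + 4·2 + 5·4 = 53
A: 2·1 + 7·2 + 4·4 + 5·3 = 47
E: 2·3 + 7·4 + 4·3 + 5·2 = 56
B: 2·4 + 7·1 + 4·0 + 5·0 = 15
C: 2·0 + 7·0 + 4·1 + 5·1 = 9
E has the highest Borda score (56).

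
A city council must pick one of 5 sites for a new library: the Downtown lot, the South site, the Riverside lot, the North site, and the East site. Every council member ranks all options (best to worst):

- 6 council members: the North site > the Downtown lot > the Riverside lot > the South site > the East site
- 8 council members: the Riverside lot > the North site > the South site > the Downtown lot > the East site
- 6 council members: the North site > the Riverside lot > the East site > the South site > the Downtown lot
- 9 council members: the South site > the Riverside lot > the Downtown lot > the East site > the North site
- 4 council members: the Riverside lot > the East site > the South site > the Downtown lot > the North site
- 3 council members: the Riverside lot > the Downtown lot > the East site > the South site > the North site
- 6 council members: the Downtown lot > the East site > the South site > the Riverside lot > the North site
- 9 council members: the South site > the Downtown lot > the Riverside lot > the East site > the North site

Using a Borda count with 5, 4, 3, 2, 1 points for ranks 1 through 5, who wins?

the Riverside lot

the Downtown lot: 6·4 + 8·2 + 6·1 + 9·3 + 4·2 + 3·4 + 6·5 + 9·4 = 159
the South site: 6·2 + 8·3 + 6·2 + 9·5 + 4·3 + 3·2 + 6·3 + 9·5 = 174
the Riverside lot: 6·3 + 8·5 + 6·4 + 9·4 + 4·5 + 3·5 + 6·2 + 9·3 = 192
the North site: 6·5 + 8·4 + 6·5 + 9·1 + 4·1 + 3·1 + 6·1 + 9·1 = 123
the East site: 6·1 + 8·1 + 6·3 + 9·2 + 4·4 + 3·3 + 6·4 + 9·2 = 117
the Riverside lot has the highest Borda score (192).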